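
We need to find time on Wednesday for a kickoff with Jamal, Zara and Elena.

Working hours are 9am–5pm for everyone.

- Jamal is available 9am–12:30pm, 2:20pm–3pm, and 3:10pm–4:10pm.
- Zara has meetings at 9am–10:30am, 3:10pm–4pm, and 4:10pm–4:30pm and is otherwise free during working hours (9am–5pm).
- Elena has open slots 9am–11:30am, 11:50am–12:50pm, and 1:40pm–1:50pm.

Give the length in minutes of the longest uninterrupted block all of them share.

60 minutes

Zara free within 09:00–17:00: 10:30–15:10, 16:00–16:10, 16:30–17:00.
Jamal ∩ Zara: 10:30–12:30, 14:20–15:00, 16:00–16:10.
Jamal ∩ Zara ∩ Elena: 10:30–11:30, 11:50–12:30.
Common window lengths: 60, 40 min; longest is 60.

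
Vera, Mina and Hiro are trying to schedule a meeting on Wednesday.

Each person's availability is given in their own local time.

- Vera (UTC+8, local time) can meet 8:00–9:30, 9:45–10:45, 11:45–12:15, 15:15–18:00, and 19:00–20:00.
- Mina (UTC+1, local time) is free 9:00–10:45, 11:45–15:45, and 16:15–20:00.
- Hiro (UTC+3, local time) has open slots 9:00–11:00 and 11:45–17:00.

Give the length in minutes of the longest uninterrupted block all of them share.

60 minutes

Vera → UTC: 00:00–01:30, 01:45–02:45, 03:45–04:15, 07:15–10:00, 11:00–12:00.
Mina → UTC: 08:00–09:45, 10:45–14:45, 15:15–19:00.
Hiro → UTC: 06:00–08:00, 08:45–14:00.
Vera ∩ Mina: 08:00–09:45, 11:00–12:00.
Vera ∩ Mina ∩ Hiro: 08:45–09:45, 11:00–12:00.
Common window lengths: 60, 60 min; longest is 60.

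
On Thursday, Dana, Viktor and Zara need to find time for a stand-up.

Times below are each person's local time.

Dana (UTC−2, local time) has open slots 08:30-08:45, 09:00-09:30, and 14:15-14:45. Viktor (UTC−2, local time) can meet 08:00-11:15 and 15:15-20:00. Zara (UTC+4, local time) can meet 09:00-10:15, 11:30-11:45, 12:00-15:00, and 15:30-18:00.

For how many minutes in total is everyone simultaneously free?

Dana → UTC: 10:30–10:45, 11:00–11:30, 16:15–16:45.
Viktor → UTC: 10:00–13:15, 17:15–22:00.
Zara → UTC: 05:00–06:15, 07:30–07:45, 08:00–11:00, 11:30–14:00.
Dana ∩ Viktor: 10:30–10:45, 11:00–11:30.
Dana ∩ Viktor ∩ Zara: 10:30–10:45.
Total common minutes: 15.

15 minutes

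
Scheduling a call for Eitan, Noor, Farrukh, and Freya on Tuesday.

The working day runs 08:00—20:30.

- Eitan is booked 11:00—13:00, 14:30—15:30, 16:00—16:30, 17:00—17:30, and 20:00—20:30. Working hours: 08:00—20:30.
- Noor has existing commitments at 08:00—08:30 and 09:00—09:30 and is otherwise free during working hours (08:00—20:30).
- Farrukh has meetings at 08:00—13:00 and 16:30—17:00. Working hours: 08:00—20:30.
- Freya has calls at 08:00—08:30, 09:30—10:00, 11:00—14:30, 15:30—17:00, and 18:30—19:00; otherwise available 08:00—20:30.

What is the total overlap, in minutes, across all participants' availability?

120 minutes

Eitan free within 08:00–20:30: 08:00–11:00, 13:00–14:30, 15:30–16:00, 16:30–17:00, 17:30–20:00.
Noor free within 08:00–20:30: 08:30–09:00, 09:30–20:30.
Farrukh free within 08:00–20:30: 13:00–16:30, 17:00–20:30.
Freya free within 08:00–20:30: 08:30–09:30, 10:00–11:00, 14:30–15:30, 17:00–18:30, 19:00–20:30.
Eitan ∩ Noor: 08:30–09:00, 09:30–11:00, 13:00–14:30, 15:30–16:00, 16:30–17:00, 17:30–20:00.
Eitan ∩ Noor ∩ Farrukh: 13:00–14:30, 15:30–16:00, 17:30–20:00.
Eitan ∩ Noor ∩ Farrukh ∩ Freya: 17:30–18:30, 19:00–20:00.
Total common minutes: 60 + 60 = 120.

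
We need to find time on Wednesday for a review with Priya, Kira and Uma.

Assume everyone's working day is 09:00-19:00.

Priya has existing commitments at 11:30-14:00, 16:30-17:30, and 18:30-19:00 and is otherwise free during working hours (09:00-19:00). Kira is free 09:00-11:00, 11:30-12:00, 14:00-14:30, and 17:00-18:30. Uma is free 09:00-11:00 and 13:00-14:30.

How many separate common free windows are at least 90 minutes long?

1

Priya free within 09:00–19:00: 09:00–11:30, 14:00–16:30, 17:30–18:30.
Priya ∩ Kira: 09:00–11:00, 14:00–14:30, 17:30–18:30.
Priya ∩ Kira ∩ Uma: 09:00–11:00, 14:00–14:30.
Windows ≥ 90 min: 09:00–11:00.
That's 1 window.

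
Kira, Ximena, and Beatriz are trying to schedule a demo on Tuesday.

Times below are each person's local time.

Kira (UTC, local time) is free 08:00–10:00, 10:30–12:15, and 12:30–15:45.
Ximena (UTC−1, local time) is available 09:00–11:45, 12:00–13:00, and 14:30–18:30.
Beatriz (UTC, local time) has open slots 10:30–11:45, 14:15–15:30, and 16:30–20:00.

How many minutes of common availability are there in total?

75 minutes

Kira → UTC: 08:00–10:00, 10:30–12:15, 12:30–15:45.
Ximena → UTC: 10:00–12:45, 13:00–14:00, 15:30–19:30.
Beatriz → UTC: 10:30–11:45, 14:15–15:30, 16:30–20:00.
Kira ∩ Ximena: 10:30–12:15, 12:30–12:45, 13:00–14:00, 15:30–15:45.
Kira ∩ Ximena ∩ Beatriz: 10:30–11:45.
Total common minutes: 75.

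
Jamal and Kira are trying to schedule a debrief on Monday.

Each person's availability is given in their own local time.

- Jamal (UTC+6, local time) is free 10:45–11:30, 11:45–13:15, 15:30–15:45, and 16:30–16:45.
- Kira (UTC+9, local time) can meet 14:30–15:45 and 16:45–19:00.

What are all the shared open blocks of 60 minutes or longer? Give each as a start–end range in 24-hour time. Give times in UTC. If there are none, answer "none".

05:45–06:45

Jamal → UTC: 04:45–05:30, 05:45–07:15, 09:30–09:45, 10:30–10:45.
Kira → UTC: 05:30–06:45, 07:45–10:00.
Jamal ∩ Kira: 05:45–06:45, 09:30–09:45.
Windows ≥ 60 min: 05:45–06:45.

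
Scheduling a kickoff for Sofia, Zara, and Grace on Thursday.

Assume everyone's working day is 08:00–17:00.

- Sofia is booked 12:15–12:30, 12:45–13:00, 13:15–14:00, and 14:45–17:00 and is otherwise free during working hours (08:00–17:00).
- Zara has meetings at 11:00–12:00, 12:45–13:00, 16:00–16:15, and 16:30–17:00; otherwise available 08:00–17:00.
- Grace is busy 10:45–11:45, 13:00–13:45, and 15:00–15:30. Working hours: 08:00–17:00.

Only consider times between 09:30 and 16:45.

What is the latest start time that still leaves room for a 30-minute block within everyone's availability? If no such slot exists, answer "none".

14:15

Sofia free within 08:00–17:00: 08:00–12:15, 12:30–12:45, 13:00–13:15, 14:00–14:45.
Zara free within 08:00–17:00: 08:00–11:00, 12:00–12:45, 13:00–16:00, 16:15–16:30.
Grace free within 08:00–17:00: 08:00–10:45, 11:45–13:00, 13:45–15:00, 15:30–17:00.
Sofia ∩ Zara: 08:00–11:00, 12:00–12:15, 12:30–12:45, 13:00–13:15, 14:00–14:45.
Sofia ∩ Zara ∩ Grace: 08:00–10:45, 12:00–12:15, 12:30–12:45, 14:00–14:45.
Restricted to 09:30–16:45: 09:30–10:45, 12:00–12:15, 12:30–12:45, 14:00–14:45.
Windows ≥ 30 min: 09:30–10:45, 14:00–14:45.
Latest start in the last window 14:00–14:45 is 14:45 − 30 min = 14:15.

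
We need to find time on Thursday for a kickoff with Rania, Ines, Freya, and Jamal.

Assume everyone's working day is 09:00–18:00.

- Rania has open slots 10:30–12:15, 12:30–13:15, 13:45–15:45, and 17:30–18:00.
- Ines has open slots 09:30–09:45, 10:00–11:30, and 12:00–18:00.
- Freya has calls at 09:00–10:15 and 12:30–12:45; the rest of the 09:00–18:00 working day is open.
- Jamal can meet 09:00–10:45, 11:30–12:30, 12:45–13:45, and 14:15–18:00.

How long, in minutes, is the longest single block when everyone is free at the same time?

Freya free within 09:00–18:00: 10:15–12:30, 12:45–18:00.
Rania ∩ Ines: 10:30–11:30, 12:00–12:15, 12:30–13:15, 13:45–15:45, 17:30–18:00.
Rania ∩ Ines ∩ Freya: 10:30–11:30, 12:00–12:15, 12:45–13:15, 13:45–15:45, 17:30–18:00.
Rania ∩ Ines ∩ Freya ∩ Jamal: 10:30–10:45, 12:00–12:15, 12:45–13:15, 14:15–15:45, 17:30–18:00.
Common window lengths: 15, 15, 30, 90, 30 min; longest is 90.

90 minutes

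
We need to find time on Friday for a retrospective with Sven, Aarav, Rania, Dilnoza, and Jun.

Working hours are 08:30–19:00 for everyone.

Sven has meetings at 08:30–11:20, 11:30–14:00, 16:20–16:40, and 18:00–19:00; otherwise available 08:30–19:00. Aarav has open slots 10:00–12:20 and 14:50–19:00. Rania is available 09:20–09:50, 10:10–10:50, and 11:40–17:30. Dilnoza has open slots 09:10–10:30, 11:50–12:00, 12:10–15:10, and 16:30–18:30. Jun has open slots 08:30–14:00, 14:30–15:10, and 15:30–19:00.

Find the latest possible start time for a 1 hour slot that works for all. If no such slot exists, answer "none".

Sven free within 08:30–19:00: 11:20–11:30, 14:00–16:20, 16:40–18:00.
Sven ∩ Aarav: 11:20–11:30, 14:50–16:20, 16:40–18:00.
Sven ∩ Aarav ∩ Rania: 14:50–16:20, 16:40–17:30.
Sven ∩ Aarav ∩ Rania ∩ Dilnoza: 14:50–15:10, 16:40–17:30.
Sven ∩ Aarav ∩ Rania ∩ Dilnoza ∩ Jun: 14:50–15:10, 16:40–17:30.
Windows ≥ 60 min: (none).

none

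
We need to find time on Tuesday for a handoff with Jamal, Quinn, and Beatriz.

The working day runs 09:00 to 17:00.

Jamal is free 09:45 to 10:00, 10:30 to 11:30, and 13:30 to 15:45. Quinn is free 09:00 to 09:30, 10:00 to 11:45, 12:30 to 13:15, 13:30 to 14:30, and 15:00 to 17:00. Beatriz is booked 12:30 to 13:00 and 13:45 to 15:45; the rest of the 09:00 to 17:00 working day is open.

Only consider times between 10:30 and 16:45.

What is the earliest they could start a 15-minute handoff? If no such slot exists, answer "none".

Beatriz free within 09:00–17:00: 09:00–12:30, 13:00–13:45, 15:45–17:00.
Jamal ∩ Quinn: 10:30–11:30, 13:30–14:30, 15:00–15:45.
Jamal ∩ Quinn ∩ Beatriz: 10:30–11:30, 13:30–13:45.
Restricted to 10:30–16:45: 10:30–11:30, 13:30–13:45.
Windows ≥ 15 min: 10:30–11:30, 13:30–13:45.
Earliest such window starts at 10:30.

10:30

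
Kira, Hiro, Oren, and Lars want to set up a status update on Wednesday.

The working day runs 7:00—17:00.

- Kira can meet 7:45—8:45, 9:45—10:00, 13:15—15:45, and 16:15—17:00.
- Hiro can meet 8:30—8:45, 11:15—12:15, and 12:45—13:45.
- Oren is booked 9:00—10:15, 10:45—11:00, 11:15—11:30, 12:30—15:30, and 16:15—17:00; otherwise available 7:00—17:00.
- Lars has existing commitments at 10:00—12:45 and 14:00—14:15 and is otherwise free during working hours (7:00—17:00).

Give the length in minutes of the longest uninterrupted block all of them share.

15 minutes

Oren free within 07:00–17:00: 07:00–09:00, 10:15–10:45, 11:00–11:15, 11:30–12:30, 15:30–16:15.
Lars free within 07:00–17:00: 07:00–10:00, 12:45–14:00, 14:15–17:00.
Kira ∩ Hiro: 08:30–08:45, 13:15–13:45.
Kira ∩ Hiro ∩ Oren: 08:30–08:45.
Kira ∩ Hiro ∩ Oren ∩ Lars: 08:30–08:45.
Single common window of 15 minutes.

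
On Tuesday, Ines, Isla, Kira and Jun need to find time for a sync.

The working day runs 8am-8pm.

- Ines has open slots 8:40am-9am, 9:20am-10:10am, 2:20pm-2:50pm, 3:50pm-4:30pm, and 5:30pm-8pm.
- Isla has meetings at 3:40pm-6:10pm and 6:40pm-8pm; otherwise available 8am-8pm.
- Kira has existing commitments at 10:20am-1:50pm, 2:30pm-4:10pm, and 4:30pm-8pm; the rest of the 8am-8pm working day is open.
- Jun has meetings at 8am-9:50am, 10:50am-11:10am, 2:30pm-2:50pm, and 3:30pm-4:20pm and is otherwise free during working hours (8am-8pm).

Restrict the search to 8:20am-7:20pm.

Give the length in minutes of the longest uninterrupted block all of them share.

Isla free within 08:00–20:00: 08:00–15:40, 18:10–18:40.
Kira free within 08:00–20:00: 08:00–10:20, 13:50–14:30, 16:10–16:30.
Jun free within 08:00–20:00: 09:50–10:50, 11:10–14:30, 14:50–15:30, 16:20–20:00.
Ines ∩ Isla: 08:40–09:00, 09:20–10:10, 14:20–14:50, 18:10–18:40.
Ines ∩ Isla ∩ Kira: 08:40–09:00, 09:20–10:10, 14:20–14:30.
Ines ∩ Isla ∩ Kira ∩ Jun: 09:50–10:10, 14:20–14:30.
Restricted to 08:20–19:20: 09:50–10:10, 14:20–14:30.
Common window lengths: 20, 10 min; longest is 20.

20 minutes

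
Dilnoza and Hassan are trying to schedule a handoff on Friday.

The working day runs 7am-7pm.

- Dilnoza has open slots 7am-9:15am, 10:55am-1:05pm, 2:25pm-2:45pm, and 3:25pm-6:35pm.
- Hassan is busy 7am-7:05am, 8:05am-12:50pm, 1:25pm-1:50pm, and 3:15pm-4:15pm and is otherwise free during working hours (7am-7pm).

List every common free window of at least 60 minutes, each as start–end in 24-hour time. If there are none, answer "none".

07:05–08:05, 16:15–18:35

Hassan free within 07:00–19:00: 07:05–08:05, 12:50–13:25, 13:50–15:15, 16:15–19:00.
Dilnoza ∩ Hassan: 07:05–08:05, 12:50–13:05, 14:25–14:45, 16:15–18:35.
Windows ≥ 60 min: 07:05–08:05, 16:15–18:35.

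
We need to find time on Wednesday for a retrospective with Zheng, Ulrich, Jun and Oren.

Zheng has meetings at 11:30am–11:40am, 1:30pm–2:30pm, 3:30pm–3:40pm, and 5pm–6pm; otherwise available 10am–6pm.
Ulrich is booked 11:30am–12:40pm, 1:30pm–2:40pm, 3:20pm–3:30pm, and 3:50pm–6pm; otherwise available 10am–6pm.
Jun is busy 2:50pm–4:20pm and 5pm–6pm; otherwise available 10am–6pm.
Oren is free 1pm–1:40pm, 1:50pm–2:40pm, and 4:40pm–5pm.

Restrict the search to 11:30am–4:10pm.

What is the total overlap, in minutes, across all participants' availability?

Zheng free within 10:00–18:00: 10:00–11:30, 11:40–13:30, 14:30–15:30, 15:40–17:00.
Ulrich free within 10:00–18:00: 10:00–11:30, 12:40–13:30, 14:40–15:20, 15:30–15:50.
Jun free within 10:00–18:00: 10:00–14:50, 16:20–17:00.
Zheng ∩ Ulrich: 10:00–11:30, 12:40–13:30, 14:40–15:20, 15:40–15:50.
Zheng ∩ Ulrich ∩ Jun: 10:00–11:30, 12:40–13:30, 14:40–14:50.
Zheng ∩ Ulrich ∩ Jun ∩ Oren: 13:00–13:30.
Restricted to 11:30–16:10: 13:00–13:30.
Total common minutes: 30.

30 minutes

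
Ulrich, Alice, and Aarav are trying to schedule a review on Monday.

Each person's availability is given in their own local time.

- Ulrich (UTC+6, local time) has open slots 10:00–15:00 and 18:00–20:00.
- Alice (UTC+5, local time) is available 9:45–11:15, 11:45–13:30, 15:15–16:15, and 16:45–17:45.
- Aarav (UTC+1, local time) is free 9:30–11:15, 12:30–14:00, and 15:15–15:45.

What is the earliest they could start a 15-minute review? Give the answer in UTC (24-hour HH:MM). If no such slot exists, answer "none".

Ulrich → UTC: 04:00–09:00, 12:00–14:00.
Alice → UTC: 04:45–06:15, 06:45–08:30, 10:15–11:15, 11:45–12:45.
Aarav → UTC: 08:30–10:15, 11:30–13:00, 14:15–14:45.
Ulrich ∩ Alice: 04:45–06:15, 06:45–08:30, 12:00–12:45.
Ulrich ∩ Alice ∩ Aarav: 12:00–12:45.
Windows ≥ 15 min: 12:00–12:45.
Earliest such window starts at 12:00.

12:00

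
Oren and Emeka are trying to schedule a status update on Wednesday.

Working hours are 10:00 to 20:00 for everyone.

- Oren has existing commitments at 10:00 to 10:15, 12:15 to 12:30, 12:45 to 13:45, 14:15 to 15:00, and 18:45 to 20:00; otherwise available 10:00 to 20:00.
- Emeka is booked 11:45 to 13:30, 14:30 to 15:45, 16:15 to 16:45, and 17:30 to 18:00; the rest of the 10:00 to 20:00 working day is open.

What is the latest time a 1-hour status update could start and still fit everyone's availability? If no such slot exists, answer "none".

Oren free within 10:00–20:00: 10:15–12:15, 12:30–12:45, 13:45–14:15, 15:00–18:45.
Emeka free within 10:00–20:00: 10:00–11:45, 13:30–14:30, 15:45–16:15, 16:45–17:30, 18:00–20:00.
Oren ∩ Emeka: 10:15–11:45, 13:45–14:15, 15:45–16:15, 16:45–17:30, 18:00–18:45.
Windows ≥ 60 min: 10:15–11:45.
Latest start in the last window 10:15–11:45 is 11:45 − 60 min = 10:45.

10:45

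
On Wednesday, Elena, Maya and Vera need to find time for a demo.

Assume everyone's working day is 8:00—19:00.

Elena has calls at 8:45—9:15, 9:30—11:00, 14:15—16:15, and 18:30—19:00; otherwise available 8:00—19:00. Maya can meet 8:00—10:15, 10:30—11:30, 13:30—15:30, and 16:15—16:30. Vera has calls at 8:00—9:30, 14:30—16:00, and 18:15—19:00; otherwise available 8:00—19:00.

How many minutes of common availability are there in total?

Elena free within 08:00–19:00: 08:00–08:45, 09:15–09:30, 11:00–14:15, 16:15–18:30.
Vera free within 08:00–19:00: 09:30–14:30, 16:00–18:15.
Elena ∩ Maya: 08:00–08:45, 09:15–09:30, 11:00–11:30, 13:30–14:15, 16:15–16:30.
Elena ∩ Maya ∩ Vera: 11:00–11:30, 13:30–14:15, 16:15–16:30.
Total common minutes: 30 + 45 + 15 = 90.

90 minutes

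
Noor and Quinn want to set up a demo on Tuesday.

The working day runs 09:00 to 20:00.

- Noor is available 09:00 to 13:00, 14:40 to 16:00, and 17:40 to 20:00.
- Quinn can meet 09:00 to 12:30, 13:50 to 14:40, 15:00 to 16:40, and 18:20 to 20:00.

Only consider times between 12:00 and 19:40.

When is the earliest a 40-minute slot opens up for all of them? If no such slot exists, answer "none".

15:00

Noor ∩ Quinn: 09:00–12:30, 15:00–16:00, 18:20–20:00.
Restricted to 12:00–19:40: 12:00–12:30, 15:00–16:00, 18:20–19:40.
Windows ≥ 40 min: 15:00–16:00, 18:20–19:40.
Earliest such window starts at 15:00.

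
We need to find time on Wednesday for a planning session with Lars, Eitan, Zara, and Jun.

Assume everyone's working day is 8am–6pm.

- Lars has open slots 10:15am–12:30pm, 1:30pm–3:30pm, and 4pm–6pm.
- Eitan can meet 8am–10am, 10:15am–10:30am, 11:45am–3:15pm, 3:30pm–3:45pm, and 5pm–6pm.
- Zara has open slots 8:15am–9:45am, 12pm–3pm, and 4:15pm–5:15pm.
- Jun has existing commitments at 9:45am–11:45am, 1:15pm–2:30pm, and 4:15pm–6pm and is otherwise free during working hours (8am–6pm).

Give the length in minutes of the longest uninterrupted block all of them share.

30 minutes

Jun free within 08:00–18:00: 08:00–09:45, 11:45–13:15, 14:30–16:15.
Lars ∩ Eitan: 10:15–10:30, 11:45–12:30, 13:30–15:15, 17:00–18:00.
Lars ∩ Eitan ∩ Zara: 12:00–12:30, 13:30–15:00, 17:00–17:15.
Lars ∩ Eitan ∩ Zara ∩ Jun: 12:00–12:30, 14:30–15:00.
Common window lengths: 30, 30 min; longest is 30.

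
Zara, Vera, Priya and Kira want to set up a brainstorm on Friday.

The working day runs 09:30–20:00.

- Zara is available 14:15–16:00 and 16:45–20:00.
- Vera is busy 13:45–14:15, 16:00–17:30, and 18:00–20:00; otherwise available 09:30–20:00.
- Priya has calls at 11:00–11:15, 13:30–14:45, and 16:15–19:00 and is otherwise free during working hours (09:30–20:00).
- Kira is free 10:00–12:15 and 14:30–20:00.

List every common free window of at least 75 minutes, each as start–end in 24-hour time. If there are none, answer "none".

14:45–16:00

Vera free within 09:30–20:00: 09:30–13:45, 14:15–16:00, 17:30–18:00.
Priya free within 09:30–20:00: 09:30–11:00, 11:15–13:30, 14:45–16:15, 19:00–20:00.
Zara ∩ Vera: 14:15–16:00, 17:30–18:00.
Zara ∩ Vera ∩ Priya: 14:45–16:00.
Zara ∩ Vera ∩ Priya ∩ Kira: 14:45–16:00.
Windows ≥ 75 min: 14:45–16:00.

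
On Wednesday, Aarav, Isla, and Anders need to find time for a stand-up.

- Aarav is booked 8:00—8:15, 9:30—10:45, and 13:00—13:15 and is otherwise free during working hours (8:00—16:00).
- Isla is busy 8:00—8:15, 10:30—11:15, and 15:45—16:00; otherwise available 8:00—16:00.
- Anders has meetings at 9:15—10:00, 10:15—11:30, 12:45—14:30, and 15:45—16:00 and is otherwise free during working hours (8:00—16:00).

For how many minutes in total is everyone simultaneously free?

Aarav free within 08:00–16:00: 08:15–09:30, 10:45–13:00, 13:15–16:00.
Isla free within 08:00–16:00: 08:15–10:30, 11:15–15:45.
Anders free within 08:00–16:00: 08:00–09:15, 10:00–10:15, 11:30–12:45, 14:30–15:45.
Aarav ∩ Isla: 08:15–09:30, 11:15–13:00, 13:15–15:45.
Aarav ∩ Isla ∩ Anders: 08:15–09:15, 11:30–12:45, 14:30–15:45.
Total common minutes: 60 + 75 + 75 = 210.

210 minutes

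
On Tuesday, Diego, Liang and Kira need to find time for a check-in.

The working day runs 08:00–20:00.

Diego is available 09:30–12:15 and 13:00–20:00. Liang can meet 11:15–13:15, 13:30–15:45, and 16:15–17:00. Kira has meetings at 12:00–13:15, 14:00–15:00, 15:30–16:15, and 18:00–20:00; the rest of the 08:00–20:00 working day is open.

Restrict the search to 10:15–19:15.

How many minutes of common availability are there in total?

150 minutes

Kira free within 08:00–20:00: 08:00–12:00, 13:15–14:00, 15:00–15:30, 16:15–18:00.
Diego ∩ Liang: 11:15–12:15, 13:00–13:15, 13:30–15:45, 16:15–17:00.
Diego ∩ Liang ∩ Kira: 11:15–12:00, 13:30–14:00, 15:00–15:30, 16:15–17:00.
Restricted to 10:15–19:15: 11:15–12:00, 13:30–14:00, 15:00–15:30, 16:15–17:00.
Total common minutes: 45 + 30 + 30 + 45 = 150.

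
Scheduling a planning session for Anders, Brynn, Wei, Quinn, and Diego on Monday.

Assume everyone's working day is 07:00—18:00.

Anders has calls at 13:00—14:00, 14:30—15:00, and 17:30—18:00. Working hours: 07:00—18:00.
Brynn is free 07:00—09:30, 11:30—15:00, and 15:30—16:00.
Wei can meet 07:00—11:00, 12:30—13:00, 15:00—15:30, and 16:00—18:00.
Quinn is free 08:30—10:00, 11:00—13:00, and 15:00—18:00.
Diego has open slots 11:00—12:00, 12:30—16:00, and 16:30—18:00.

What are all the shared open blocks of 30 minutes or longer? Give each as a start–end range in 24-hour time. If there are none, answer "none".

12:30–13:00

Anders free within 07:00–18:00: 07:00–13:00, 14:00–14:30, 15:00–17:30.
Anders ∩ Brynn: 07:00–09:30, 11:30–13:00, 14:00–14:30, 15:30–16:00.
Anders ∩ Brynn ∩ Wei: 07:00–09:30, 12:30–13:00.
Anders ∩ Brynn ∩ Wei ∩ Quinn: 08:30–09:30, 12:30–13:00.
Anders ∩ Brynn ∩ Wei ∩ Quinn ∩ Diego: 12:30–13:00.
Windows ≥ 30 min: 12:30–13:00.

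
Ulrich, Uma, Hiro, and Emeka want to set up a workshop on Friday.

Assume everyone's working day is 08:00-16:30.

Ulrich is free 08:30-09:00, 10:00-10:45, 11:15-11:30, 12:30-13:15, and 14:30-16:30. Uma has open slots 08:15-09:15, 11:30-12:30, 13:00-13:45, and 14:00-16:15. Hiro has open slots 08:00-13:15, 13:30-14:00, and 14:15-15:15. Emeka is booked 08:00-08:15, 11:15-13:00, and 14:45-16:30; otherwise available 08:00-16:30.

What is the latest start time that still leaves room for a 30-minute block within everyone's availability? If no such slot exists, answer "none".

08:30

Emeka free within 08:00–16:30: 08:15–11:15, 13:00–14:45.
Ulrich ∩ Uma: 08:30–09:00, 13:00–13:15, 14:30–16:15.
Ulrich ∩ Uma ∩ Hiro: 08:30–09:00, 13:00–13:15, 14:30–15:15.
Ulrich ∩ Uma ∩ Hiro ∩ Emeka: 08:30–09:00, 13:00–13:15, 14:30–14:45.
Windows ≥ 30 min: 08:30–09:00.
Latest start in the last window 08:30–09:00 is 09:00 − 30 min = 08:30.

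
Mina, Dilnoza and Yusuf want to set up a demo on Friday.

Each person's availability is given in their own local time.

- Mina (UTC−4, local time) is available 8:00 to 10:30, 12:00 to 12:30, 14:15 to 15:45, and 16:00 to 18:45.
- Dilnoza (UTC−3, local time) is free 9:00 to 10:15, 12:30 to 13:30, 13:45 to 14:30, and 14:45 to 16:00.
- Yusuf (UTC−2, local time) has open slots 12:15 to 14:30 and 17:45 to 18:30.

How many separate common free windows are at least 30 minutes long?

Mina → UTC: 12:00–14:30, 16:00–16:30, 18:15–19:45, 20:00–22:45.
Dilnoza → UTC: 12:00–13:15, 15:30–16:30, 16:45–17:30, 17:45–19:00.
Yusuf → UTC: 14:15–16:30, 19:45–20:30.
Mina ∩ Dilnoza: 12:00–13:15, 16:00–16:30, 18:15–19:00.
Mina ∩ Dilnoza ∩ Yusuf: 16:00–16:30.
Windows ≥ 30 min: 16:00–16:30.
That's 1 window.

1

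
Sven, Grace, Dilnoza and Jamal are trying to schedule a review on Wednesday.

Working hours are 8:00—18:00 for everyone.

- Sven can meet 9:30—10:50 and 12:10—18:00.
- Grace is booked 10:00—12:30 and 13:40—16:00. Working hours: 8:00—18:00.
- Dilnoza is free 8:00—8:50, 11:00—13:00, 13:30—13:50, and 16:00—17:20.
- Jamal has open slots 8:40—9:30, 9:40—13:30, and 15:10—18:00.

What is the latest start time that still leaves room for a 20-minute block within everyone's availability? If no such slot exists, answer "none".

Grace free within 08:00–18:00: 08:00–10:00, 12:30–13:40, 16:00–18:00.
Sven ∩ Grace: 09:30–10:00, 12:30–13:40, 16:00–18:00.
Sven ∩ Grace ∩ Dilnoza: 12:30–13:00, 13:30–13:40, 16:00–17:20.
Sven ∩ Grace ∩ Dilnoza ∩ Jamal: 12:30–13:00, 16:00–17:20.
Windows ≥ 20 min: 12:30–13:00, 16:00–17:20.
Latest start in the last window 16:00–17:20 is 17:20 − 20 min = 17:00.

17:00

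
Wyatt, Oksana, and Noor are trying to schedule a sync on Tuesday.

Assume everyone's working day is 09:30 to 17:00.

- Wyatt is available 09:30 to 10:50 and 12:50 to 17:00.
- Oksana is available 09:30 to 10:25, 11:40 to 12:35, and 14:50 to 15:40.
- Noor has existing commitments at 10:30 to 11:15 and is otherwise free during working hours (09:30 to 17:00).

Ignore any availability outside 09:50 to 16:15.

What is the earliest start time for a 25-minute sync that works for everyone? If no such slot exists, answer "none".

Noor free within 09:30–17:00: 09:30–10:30, 11:15–17:00.
Wyatt ∩ Oksana: 09:30–10:25, 14:50–15:40.
Wyatt ∩ Oksana ∩ Noor: 09:30–10:25, 14:50–15:40.
Restricted to 09:50–16:15: 09:50–10:25, 14:50–15:40.
Windows ≥ 25 min: 09:50–10:25, 14:50–15:40.
Earliest such window starts at 09:50.

09:50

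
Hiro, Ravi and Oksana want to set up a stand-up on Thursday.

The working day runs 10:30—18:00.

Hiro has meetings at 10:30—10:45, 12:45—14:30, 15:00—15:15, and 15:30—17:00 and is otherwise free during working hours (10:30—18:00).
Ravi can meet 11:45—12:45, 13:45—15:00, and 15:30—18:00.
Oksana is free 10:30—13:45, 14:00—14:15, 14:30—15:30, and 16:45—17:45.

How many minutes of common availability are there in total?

Hiro free within 10:30–18:00: 10:45–12:45, 14:30–15:00, 15:15–15:30, 17:00–18:00.
Hiro ∩ Ravi: 11:45–12:45, 14:30–15:00, 17:00–18:00.
Hiro ∩ Ravi ∩ Oksana: 11:45–12:45, 14:30–15:00, 17:00–17:45.
Total common minutes: 60 + 30 + 45 = 135.

135 minutes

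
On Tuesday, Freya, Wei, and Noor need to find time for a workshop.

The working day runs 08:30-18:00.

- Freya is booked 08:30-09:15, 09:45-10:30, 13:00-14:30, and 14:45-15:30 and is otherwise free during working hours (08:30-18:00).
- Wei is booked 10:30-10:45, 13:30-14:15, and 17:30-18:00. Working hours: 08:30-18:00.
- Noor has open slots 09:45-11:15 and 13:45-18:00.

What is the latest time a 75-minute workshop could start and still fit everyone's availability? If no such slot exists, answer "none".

16:15

Freya free within 08:30–18:00: 09:15–09:45, 10:30–13:00, 14:30–14:45, 15:30–18:00.
Wei free within 08:30–18:00: 08:30–10:30, 10:45–13:30, 14:15–17:30.
Freya ∩ Wei: 09:15–09:45, 10:45–13:00, 14:30–14:45, 15:30–17:30.
Freya ∩ Wei ∩ Noor: 10:45–11:15, 14:30–14:45, 15:30–17:30.
Windows ≥ 75 min: 15:30–17:30.
Latest start in the last window 15:30–17:30 is 17:30 − 75 min = 16:15.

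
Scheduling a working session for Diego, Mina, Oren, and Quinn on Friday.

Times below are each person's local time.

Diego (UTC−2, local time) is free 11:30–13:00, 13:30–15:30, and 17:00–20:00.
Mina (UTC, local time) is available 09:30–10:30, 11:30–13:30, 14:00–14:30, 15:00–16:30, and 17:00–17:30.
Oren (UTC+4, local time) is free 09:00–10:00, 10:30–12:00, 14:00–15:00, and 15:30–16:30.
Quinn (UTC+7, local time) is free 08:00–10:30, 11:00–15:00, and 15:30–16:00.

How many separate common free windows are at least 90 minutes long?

0

Diego → UTC: 13:30–15:00, 15:30–17:30, 19:00–22:00.
Mina → UTC: 09:30–10:30, 11:30–13:30, 14:00–14:30, 15:00–16:30, 17:00–17:30.
Oren → UTC: 05:00–06:00, 06:30–08:00, 10:00–11:00, 11:30–12:30.
Quinn → UTC: 01:00–03:30, 04:00–08:00, 08:30–09:00.
Diego ∩ Mina: 14:00–14:30, 15:30–16:30, 17:00–17:30.
Diego ∩ Mina ∩ Oren: (none).
Diego ∩ Mina ∩ Oren ∩ Quinn: (none).
Windows ≥ 90 min: (none).
That's 0 windows.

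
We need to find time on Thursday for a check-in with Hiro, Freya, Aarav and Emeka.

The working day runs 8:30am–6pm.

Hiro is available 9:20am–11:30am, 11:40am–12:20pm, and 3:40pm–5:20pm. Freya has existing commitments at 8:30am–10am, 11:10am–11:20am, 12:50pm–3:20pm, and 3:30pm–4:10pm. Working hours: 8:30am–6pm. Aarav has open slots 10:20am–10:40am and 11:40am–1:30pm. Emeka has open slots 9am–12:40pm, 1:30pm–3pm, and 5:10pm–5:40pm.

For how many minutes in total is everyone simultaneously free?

Freya free within 08:30–18:00: 10:00–11:10, 11:20–12:50, 15:20–15:30, 16:10–18:00.
Hiro ∩ Freya: 10:00–11:10, 11:20–11:30, 11:40–12:20, 16:10–17:20.
Hiro ∩ Freya ∩ Aarav: 10:20–10:40, 11:40–12:20.
Hiro ∩ Freya ∩ Aarav ∩ Emeka: 10:20–10:40, 11:40–12:20.
Total common minutes: 20 + 40 = 60.

60 minutes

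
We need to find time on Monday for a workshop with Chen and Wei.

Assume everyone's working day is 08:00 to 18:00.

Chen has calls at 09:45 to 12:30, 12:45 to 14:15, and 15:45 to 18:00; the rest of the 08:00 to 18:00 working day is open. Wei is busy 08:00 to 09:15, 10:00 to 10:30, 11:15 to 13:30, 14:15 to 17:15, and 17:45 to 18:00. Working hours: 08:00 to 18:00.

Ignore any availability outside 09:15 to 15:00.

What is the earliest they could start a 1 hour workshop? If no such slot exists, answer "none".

none

Chen free within 08:00–18:00: 08:00–09:45, 12:30–12:45, 14:15–15:45.
Wei free within 08:00–18:00: 09:15–10:00, 10:30–11:15, 13:30–14:15, 17:15–17:45.
Chen ∩ Wei: 09:15–09:45.
Restricted to 09:15–15:00: 09:15–09:45.
Windows ≥ 60 min: (none).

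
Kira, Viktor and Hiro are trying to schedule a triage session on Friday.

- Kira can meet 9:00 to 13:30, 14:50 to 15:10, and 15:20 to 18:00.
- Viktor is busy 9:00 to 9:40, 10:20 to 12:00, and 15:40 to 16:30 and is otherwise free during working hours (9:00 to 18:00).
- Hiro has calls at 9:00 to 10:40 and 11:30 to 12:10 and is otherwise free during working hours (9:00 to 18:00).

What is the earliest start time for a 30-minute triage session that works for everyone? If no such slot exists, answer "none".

Viktor free within 09:00–18:00: 09:40–10:20, 12:00–15:40, 16:30–18:00.
Hiro free within 09:00–18:00: 10:40–11:30, 12:10–18:00.
Kira ∩ Viktor: 09:40–10:20, 12:00–13:30, 14:50–15:10, 15:20–15:40, 16:30–18:00.
Kira ∩ Viktor ∩ Hiro: 12:10–13:30, 14:50–15:10, 15:20–15:40, 16:30–18:00.
Windows ≥ 30 min: 12:10–13:30, 16:30–18:00.
Earliest such window starts at 12:10.

12:10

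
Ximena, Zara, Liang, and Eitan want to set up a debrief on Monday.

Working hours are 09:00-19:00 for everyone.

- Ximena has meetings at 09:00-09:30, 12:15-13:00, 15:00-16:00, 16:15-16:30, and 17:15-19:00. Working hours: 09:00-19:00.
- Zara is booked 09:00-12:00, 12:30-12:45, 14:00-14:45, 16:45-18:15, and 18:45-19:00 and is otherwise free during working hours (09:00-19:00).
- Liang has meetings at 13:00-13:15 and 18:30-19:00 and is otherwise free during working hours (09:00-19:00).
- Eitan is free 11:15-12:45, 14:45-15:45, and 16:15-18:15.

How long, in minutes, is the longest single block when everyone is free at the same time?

15 minutes

Ximena free within 09:00–19:00: 09:30–12:15, 13:00–15:00, 16:00–16:15, 16:30–17:15.
Zara free within 09:00–19:00: 12:00–12:30, 12:45–14:00, 14:45–16:45, 18:15–18:45.
Liang free within 09:00–19:00: 09:00–13:00, 13:15–18:30.
Ximena ∩ Zara: 12:00–12:15, 13:00–14:00, 14:45–15:00, 16:00–16:15, 16:30–16:45.
Ximena ∩ Zara ∩ Liang: 12:00–12:15, 13:15–14:00, 14:45–15:00, 16:00–16:15, 16:30–16:45.
Ximena ∩ Zara ∩ Liang ∩ Eitan: 12:00–12:15, 14:45–15:00, 16:30–16:45.
Common window lengths: 15, 15, 15 min; longest is 15.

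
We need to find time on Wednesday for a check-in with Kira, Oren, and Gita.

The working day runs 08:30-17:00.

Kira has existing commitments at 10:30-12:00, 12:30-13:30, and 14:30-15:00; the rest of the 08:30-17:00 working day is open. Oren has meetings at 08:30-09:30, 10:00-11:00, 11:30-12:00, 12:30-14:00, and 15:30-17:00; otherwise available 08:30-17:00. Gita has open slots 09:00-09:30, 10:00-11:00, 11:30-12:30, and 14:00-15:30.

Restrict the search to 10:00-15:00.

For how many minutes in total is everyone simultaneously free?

60 minutes

Kira free within 08:30–17:00: 08:30–10:30, 12:00–12:30, 13:30–14:30, 15:00–17:00.
Oren free within 08:30–17:00: 09:30–10:00, 11:00–11:30, 12:00–12:30, 14:00–15:30.
Kira ∩ Oren: 09:30–10:00, 12:00–12:30, 14:00–14:30, 15:00–15:30.
Kira ∩ Oren ∩ Gita: 12:00–12:30, 14:00–14:30, 15:00–15:30.
Restricted to 10:00–15:00: 12:00–12:30, 14:00–14:30.
Total common minutes: 30 + 30 = 60.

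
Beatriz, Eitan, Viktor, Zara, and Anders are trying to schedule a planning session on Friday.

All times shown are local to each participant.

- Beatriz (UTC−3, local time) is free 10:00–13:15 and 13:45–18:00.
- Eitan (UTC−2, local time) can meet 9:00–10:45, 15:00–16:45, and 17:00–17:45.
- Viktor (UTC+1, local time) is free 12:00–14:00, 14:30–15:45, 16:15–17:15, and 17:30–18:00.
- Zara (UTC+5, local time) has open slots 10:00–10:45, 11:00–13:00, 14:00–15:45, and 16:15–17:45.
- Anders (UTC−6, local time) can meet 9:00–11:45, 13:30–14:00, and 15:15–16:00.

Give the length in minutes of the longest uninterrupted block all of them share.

0 minutes

Beatriz → UTC: 13:00–16:15, 16:45–21:00.
Eitan → UTC: 11:00–12:45, 17:00–18:45, 19:00–19:45.
Viktor → UTC: 11:00–13:00, 13:30–14:45, 15:15–16:15, 16:30–17:00.
Zara → UTC: 05:00–05:45, 06:00–08:00, 09:00–10:45, 11:15–12:45.
Anders → UTC: 15:00–17:45, 19:30–20:00, 21:15–22:00.
Beatriz ∩ Eitan: 17:00–18:45, 19:00–19:45.
Beatriz ∩ Eitan ∩ Viktor: (none).
Beatriz ∩ Eitan ∩ Viktor ∩ Zara: (none).
Beatriz ∩ Eitan ∩ Viktor ∩ Zara ∩ Anders: (none).
No common window.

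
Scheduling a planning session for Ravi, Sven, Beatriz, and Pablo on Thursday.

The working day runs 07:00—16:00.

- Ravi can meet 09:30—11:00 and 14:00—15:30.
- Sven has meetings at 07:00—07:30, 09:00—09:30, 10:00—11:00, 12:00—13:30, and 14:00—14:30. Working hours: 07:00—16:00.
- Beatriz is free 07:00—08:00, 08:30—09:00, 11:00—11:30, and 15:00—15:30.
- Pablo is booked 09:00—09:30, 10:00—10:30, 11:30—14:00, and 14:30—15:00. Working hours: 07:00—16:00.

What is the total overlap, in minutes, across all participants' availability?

Sven free within 07:00–16:00: 07:30–09:00, 09:30–10:00, 11:00–12:00, 13:30–14:00, 14:30–16:00.
Pablo free within 07:00–16:00: 07:00–09:00, 09:30–10:00, 10:30–11:30, 14:00–14:30, 15:00–16:00.
Ravi ∩ Sven: 09:30–10:00, 14:30–15:30.
Ravi ∩ Sven ∩ Beatriz: 15:00–15:30.
Ravi ∩ Sven ∩ Beatriz ∩ Pablo: 15:00–15:30.
Total common minutes: 30.

30 minutes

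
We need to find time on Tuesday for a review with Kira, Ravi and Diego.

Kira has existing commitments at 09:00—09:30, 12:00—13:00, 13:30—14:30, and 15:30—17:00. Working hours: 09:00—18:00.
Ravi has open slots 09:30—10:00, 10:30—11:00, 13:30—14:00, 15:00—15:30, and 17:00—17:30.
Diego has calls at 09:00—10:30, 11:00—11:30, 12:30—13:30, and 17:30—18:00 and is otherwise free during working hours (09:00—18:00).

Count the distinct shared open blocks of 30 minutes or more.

Kira free within 09:00–18:00: 09:30–12:00, 13:00–13:30, 14:30–15:30, 17:00–18:00.
Diego free within 09:00–18:00: 10:30–11:00, 11:30–12:30, 13:30–17:30.
Kira ∩ Ravi: 09:30–10:00, 10:30–11:00, 15:00–15:30, 17:00–17:30.
Kira ∩ Ravi ∩ Diego: 10:30–11:00, 15:00–15:30, 17:00–17:30.
Windows ≥ 30 min: 10:30–11:00, 15:00–15:30, 17:00–17:30.
That's 3 windows.

3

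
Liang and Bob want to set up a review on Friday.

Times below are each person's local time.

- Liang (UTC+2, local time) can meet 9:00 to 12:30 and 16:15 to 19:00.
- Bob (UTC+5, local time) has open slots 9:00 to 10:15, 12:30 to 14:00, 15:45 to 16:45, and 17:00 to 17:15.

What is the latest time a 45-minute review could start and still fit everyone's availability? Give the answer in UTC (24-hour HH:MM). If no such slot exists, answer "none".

08:15

Liang → UTC: 07:00–10:30, 14:15–17:00.
Bob → UTC: 04:00–05:15, 07:30–09:00, 10:45–11:45, 12:00–12:15.
Liang ∩ Bob: 07:30–09:00.
Windows ≥ 45 min: 07:30–09:00.
Latest start in the last window 07:30–09:00 is 09:00 − 45 min = 08:15.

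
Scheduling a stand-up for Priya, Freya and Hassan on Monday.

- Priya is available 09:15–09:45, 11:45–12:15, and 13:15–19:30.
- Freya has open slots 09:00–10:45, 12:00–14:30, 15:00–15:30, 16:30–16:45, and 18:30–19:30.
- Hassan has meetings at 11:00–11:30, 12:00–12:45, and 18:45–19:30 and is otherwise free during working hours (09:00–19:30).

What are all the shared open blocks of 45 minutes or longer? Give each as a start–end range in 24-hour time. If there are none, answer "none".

Hassan free within 09:00–19:30: 09:00–11:00, 11:30–12:00, 12:45–18:45.
Priya ∩ Freya: 09:15–09:45, 12:00–12:15, 13:15–14:30, 15:00–15:30, 16:30–16:45, 18:30–19:30.
Priya ∩ Freya ∩ Hassan: 09:15–09:45, 13:15–14:30, 15:00–15:30, 16:30–16:45, 18:30–18:45.
Windows ≥ 45 min: 13:15–14:30.

13:15–14:30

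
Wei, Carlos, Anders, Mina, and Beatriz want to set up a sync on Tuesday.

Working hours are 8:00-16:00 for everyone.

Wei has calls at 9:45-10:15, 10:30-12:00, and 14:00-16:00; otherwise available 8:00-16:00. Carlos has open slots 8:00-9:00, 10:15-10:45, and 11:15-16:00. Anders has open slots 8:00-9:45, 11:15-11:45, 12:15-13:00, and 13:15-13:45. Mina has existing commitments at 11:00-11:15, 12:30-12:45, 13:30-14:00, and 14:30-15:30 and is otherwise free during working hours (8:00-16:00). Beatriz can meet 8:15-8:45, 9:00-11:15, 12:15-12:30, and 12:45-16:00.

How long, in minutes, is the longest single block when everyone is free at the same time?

30 minutes

Wei free within 08:00–16:00: 08:00–09:45, 10:15–10:30, 12:00–14:00.
Mina free within 08:00–16:00: 08:00–11:00, 11:15–12:30, 12:45–13:30, 14:00–14:30, 15:30–16:00.
Wei ∩ Carlos: 08:00–09:00, 10:15–10:30, 12:00–14:00.
Wei ∩ Carlos ∩ Anders: 08:00–09:00, 12:15–13:00, 13:15–13:45.
Wei ∩ Carlos ∩ Anders ∩ Mina: 08:00–09:00, 12:15–12:30, 12:45–13:00, 13:15–13:30.
Wei ∩ Carlos ∩ Anders ∩ Mina ∩ Beatriz: 08:15–08:45, 12:15–12:30, 12:45–13:00, 13:15–13:30.
Common window lengths: 30, 15, 15, 15 min; longest is 30.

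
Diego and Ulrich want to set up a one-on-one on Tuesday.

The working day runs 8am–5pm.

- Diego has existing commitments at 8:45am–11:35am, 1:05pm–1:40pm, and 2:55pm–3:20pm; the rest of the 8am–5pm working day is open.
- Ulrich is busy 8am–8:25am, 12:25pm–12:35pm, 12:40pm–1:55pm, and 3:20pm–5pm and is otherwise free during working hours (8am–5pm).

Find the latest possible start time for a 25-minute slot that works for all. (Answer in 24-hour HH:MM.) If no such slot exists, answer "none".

14:30

Diego free within 08:00–17:00: 08:00–08:45, 11:35–13:05, 13:40–14:55, 15:20–17:00.
Ulrich free within 08:00–17:00: 08:25–12:25, 12:35–12:40, 13:55–15:20.
Diego ∩ Ulrich: 08:25–08:45, 11:35–12:25, 12:35–12:40, 13:55–14:55.
Windows ≥ 25 min: 11:35–12:25, 13:55–14:55.
Latest start in the last window 13:55–14:55 is 14:55 − 25 min = 14:30.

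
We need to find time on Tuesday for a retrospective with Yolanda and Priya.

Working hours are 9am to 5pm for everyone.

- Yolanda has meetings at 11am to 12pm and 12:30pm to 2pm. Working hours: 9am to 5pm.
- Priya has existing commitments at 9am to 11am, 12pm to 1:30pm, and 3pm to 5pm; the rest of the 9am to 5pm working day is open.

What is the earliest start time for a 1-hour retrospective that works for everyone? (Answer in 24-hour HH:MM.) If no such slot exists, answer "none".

14:00

Yolanda free within 09:00–17:00: 09:00–11:00, 12:00–12:30, 14:00–17:00.
Priya free within 09:00–17:00: 11:00–12:00, 13:30–15:00.
Yolanda ∩ Priya: 14:00–15:00.
Windows ≥ 60 min: 14:00–15:00.
Earliest such window starts at 14:00.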